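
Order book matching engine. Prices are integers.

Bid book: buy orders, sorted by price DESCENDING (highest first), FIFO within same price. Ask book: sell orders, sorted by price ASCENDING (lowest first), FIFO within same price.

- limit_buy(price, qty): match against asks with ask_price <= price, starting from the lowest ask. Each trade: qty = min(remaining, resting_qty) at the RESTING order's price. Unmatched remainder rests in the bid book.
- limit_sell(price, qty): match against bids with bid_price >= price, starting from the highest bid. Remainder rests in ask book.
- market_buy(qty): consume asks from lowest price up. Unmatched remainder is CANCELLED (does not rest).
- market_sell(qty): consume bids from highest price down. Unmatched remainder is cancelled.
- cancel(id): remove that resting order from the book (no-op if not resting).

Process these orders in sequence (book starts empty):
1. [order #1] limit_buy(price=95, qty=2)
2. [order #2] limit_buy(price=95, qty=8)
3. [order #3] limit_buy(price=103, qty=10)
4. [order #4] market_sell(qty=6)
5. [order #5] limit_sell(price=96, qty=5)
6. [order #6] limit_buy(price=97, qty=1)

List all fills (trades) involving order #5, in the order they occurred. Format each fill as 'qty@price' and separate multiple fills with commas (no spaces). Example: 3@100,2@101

After op 1 [order #1] limit_buy(price=95, qty=2): fills=none; bids=[#1:2@95] asks=[-]
After op 2 [order #2] limit_buy(price=95, qty=8): fills=none; bids=[#1:2@95 #2:8@95] asks=[-]
After op 3 [order #3] limit_buy(price=103, qty=10): fills=none; bids=[#3:10@103 #1:2@95 #2:8@95] asks=[-]
After op 4 [order #4] market_sell(qty=6): fills=#3x#4:6@103; bids=[#3:4@103 #1:2@95 #2:8@95] asks=[-]
After op 5 [order #5] limit_sell(price=96, qty=5): fills=#3x#5:4@103; bids=[#1:2@95 #2:8@95] asks=[#5:1@96]
After op 6 [order #6] limit_buy(price=97, qty=1): fills=#6x#5:1@96; bids=[#1:2@95 #2:8@95] asks=[-]

Answer: 4@103,1@96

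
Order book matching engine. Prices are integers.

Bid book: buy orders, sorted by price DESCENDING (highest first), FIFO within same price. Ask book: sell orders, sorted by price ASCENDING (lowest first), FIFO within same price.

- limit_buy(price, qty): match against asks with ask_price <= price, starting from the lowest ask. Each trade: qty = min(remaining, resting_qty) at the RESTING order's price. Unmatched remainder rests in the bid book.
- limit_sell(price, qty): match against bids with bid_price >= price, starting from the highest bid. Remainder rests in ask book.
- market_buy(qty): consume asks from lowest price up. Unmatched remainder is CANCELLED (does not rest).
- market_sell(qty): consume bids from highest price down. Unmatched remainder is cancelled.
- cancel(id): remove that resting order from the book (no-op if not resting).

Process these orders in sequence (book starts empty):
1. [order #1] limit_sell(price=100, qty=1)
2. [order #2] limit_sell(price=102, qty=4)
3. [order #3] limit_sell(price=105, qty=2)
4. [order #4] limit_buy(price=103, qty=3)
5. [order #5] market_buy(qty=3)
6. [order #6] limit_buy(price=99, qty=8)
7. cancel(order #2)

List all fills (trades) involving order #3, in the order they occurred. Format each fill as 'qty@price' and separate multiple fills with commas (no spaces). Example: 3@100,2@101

Answer: 1@105

Derivation:
After op 1 [order #1] limit_sell(price=100, qty=1): fills=none; bids=[-] asks=[#1:1@100]
After op 2 [order #2] limit_sell(price=102, qty=4): fills=none; bids=[-] asks=[#1:1@100 #2:4@102]
After op 3 [order #3] limit_sell(price=105, qty=2): fills=none; bids=[-] asks=[#1:1@100 #2:4@102 #3:2@105]
After op 4 [order #4] limit_buy(price=103, qty=3): fills=#4x#1:1@100 #4x#2:2@102; bids=[-] asks=[#2:2@102 #3:2@105]
After op 5 [order #5] market_buy(qty=3): fills=#5x#2:2@102 #5x#3:1@105; bids=[-] asks=[#3:1@105]
After op 6 [order #6] limit_buy(price=99, qty=8): fills=none; bids=[#6:8@99] asks=[#3:1@105]
After op 7 cancel(order #2): fills=none; bids=[#6:8@99] asks=[#3:1@105]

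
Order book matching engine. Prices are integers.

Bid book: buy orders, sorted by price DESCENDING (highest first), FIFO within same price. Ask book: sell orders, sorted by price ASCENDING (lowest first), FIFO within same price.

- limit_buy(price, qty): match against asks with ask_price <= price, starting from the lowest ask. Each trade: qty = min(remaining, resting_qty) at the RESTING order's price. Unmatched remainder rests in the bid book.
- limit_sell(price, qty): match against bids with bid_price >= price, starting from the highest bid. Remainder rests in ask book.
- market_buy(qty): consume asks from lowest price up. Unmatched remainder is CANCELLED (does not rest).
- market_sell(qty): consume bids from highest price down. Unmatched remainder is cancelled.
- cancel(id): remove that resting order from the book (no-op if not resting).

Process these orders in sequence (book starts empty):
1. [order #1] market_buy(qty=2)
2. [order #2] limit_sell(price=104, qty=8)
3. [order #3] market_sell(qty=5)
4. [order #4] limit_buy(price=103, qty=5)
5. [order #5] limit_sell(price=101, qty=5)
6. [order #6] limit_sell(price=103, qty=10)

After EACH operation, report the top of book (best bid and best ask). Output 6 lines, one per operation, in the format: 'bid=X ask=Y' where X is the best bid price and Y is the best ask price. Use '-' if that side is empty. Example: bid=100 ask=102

After op 1 [order #1] market_buy(qty=2): fills=none; bids=[-] asks=[-]
After op 2 [order #2] limit_sell(price=104, qty=8): fills=none; bids=[-] asks=[#2:8@104]
After op 3 [order #3] market_sell(qty=5): fills=none; bids=[-] asks=[#2:8@104]
After op 4 [order #4] limit_buy(price=103, qty=5): fills=none; bids=[#4:5@103] asks=[#2:8@104]
After op 5 [order #5] limit_sell(price=101, qty=5): fills=#4x#5:5@103; bids=[-] asks=[#2:8@104]
After op 6 [order #6] limit_sell(price=103, qty=10): fills=none; bids=[-] asks=[#6:10@103 #2:8@104]

Answer: bid=- ask=-
bid=- ask=104
bid=- ask=104
bid=103 ask=104
bid=- ask=104
bid=- ask=103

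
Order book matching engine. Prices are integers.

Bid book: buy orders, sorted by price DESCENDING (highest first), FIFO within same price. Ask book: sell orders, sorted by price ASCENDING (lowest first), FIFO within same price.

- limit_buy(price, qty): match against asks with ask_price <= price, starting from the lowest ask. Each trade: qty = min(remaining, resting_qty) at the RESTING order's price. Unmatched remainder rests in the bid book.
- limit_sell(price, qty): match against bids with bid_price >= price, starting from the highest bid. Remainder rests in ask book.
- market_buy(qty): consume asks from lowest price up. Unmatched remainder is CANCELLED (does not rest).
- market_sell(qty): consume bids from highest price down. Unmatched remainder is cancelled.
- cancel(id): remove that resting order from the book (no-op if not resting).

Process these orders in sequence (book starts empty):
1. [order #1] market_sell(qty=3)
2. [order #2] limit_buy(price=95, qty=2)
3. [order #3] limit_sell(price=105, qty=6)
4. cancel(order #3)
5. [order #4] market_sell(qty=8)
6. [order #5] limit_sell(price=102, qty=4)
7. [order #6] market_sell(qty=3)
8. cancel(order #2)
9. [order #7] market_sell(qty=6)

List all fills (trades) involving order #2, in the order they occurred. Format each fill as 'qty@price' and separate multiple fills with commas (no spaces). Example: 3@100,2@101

After op 1 [order #1] market_sell(qty=3): fills=none; bids=[-] asks=[-]
After op 2 [order #2] limit_buy(price=95, qty=2): fills=none; bids=[#2:2@95] asks=[-]
After op 3 [order #3] limit_sell(price=105, qty=6): fills=none; bids=[#2:2@95] asks=[#3:6@105]
After op 4 cancel(order #3): fills=none; bids=[#2:2@95] asks=[-]
After op 5 [order #4] market_sell(qty=8): fills=#2x#4:2@95; bids=[-] asks=[-]
After op 6 [order #5] limit_sell(price=102, qty=4): fills=none; bids=[-] asks=[#5:4@102]
After op 7 [order #6] market_sell(qty=3): fills=none; bids=[-] asks=[#5:4@102]
After op 8 cancel(order #2): fills=none; bids=[-] asks=[#5:4@102]
After op 9 [order #7] market_sell(qty=6): fills=none; bids=[-] asks=[#5:4@102]

Answer: 2@95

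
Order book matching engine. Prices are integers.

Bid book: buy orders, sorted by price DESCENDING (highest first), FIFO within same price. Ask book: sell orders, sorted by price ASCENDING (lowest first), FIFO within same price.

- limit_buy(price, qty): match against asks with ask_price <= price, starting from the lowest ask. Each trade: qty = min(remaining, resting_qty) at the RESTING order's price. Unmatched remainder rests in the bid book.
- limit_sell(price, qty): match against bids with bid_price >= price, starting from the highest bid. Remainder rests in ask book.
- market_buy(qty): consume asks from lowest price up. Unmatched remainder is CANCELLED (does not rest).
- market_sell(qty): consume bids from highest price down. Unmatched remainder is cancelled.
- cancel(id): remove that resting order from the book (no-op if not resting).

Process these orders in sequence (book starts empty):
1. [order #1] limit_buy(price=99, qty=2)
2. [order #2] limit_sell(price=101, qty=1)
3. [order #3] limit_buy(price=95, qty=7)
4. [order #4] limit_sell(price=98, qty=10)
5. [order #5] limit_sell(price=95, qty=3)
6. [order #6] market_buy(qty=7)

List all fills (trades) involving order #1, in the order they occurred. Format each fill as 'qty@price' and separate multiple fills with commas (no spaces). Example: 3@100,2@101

After op 1 [order #1] limit_buy(price=99, qty=2): fills=none; bids=[#1:2@99] asks=[-]
After op 2 [order #2] limit_sell(price=101, qty=1): fills=none; bids=[#1:2@99] asks=[#2:1@101]
After op 3 [order #3] limit_buy(price=95, qty=7): fills=none; bids=[#1:2@99 #3:7@95] asks=[#2:1@101]
After op 4 [order #4] limit_sell(price=98, qty=10): fills=#1x#4:2@99; bids=[#3:7@95] asks=[#4:8@98 #2:1@101]
After op 5 [order #5] limit_sell(price=95, qty=3): fills=#3x#5:3@95; bids=[#3:4@95] asks=[#4:8@98 #2:1@101]
After op 6 [order #6] market_buy(qty=7): fills=#6x#4:7@98; bids=[#3:4@95] asks=[#4:1@98 #2:1@101]

Answer: 2@99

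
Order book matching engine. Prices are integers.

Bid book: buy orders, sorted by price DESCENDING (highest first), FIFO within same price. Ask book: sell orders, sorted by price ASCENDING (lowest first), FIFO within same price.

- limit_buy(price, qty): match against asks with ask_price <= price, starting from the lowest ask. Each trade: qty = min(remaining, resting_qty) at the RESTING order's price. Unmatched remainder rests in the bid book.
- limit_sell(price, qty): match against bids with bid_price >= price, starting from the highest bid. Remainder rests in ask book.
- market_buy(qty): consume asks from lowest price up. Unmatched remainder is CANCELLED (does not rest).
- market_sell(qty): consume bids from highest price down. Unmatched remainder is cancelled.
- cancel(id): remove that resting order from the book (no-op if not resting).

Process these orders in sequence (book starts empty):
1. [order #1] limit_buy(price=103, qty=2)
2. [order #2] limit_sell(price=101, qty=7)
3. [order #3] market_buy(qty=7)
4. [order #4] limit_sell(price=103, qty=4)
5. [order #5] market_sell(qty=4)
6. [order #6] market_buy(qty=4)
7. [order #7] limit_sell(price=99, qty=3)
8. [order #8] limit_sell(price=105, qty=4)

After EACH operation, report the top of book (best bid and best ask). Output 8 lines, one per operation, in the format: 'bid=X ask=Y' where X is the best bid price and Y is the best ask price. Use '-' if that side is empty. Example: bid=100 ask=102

Answer: bid=103 ask=-
bid=- ask=101
bid=- ask=-
bid=- ask=103
bid=- ask=103
bid=- ask=-
bid=- ask=99
bid=- ask=99

Derivation:
After op 1 [order #1] limit_buy(price=103, qty=2): fills=none; bids=[#1:2@103] asks=[-]
After op 2 [order #2] limit_sell(price=101, qty=7): fills=#1x#2:2@103; bids=[-] asks=[#2:5@101]
After op 3 [order #3] market_buy(qty=7): fills=#3x#2:5@101; bids=[-] asks=[-]
After op 4 [order #4] limit_sell(price=103, qty=4): fills=none; bids=[-] asks=[#4:4@103]
After op 5 [order #5] market_sell(qty=4): fills=none; bids=[-] asks=[#4:4@103]
After op 6 [order #6] market_buy(qty=4): fills=#6x#4:4@103; bids=[-] asks=[-]
After op 7 [order #7] limit_sell(price=99, qty=3): fills=none; bids=[-] asks=[#7:3@99]
After op 8 [order #8] limit_sell(price=105, qty=4): fills=none; bids=[-] asks=[#7:3@99 #8:4@105]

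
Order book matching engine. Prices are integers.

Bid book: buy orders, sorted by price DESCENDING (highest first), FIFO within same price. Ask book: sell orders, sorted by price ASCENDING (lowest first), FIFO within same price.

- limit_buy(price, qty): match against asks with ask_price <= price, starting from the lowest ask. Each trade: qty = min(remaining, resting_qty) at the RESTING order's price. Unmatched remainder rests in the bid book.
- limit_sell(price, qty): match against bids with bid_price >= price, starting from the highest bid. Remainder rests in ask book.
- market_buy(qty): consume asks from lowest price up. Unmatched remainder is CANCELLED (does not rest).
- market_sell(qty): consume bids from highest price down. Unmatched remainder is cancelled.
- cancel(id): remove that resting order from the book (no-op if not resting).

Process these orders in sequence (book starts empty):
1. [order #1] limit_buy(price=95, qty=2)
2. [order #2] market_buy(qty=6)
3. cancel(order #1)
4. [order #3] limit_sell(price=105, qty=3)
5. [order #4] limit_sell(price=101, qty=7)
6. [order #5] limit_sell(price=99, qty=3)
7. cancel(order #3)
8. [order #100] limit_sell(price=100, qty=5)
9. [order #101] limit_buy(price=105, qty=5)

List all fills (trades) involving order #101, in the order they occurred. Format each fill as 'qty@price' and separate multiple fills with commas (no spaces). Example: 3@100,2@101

After op 1 [order #1] limit_buy(price=95, qty=2): fills=none; bids=[#1:2@95] asks=[-]
After op 2 [order #2] market_buy(qty=6): fills=none; bids=[#1:2@95] asks=[-]
After op 3 cancel(order #1): fills=none; bids=[-] asks=[-]
After op 4 [order #3] limit_sell(price=105, qty=3): fills=none; bids=[-] asks=[#3:3@105]
After op 5 [order #4] limit_sell(price=101, qty=7): fills=none; bids=[-] asks=[#4:7@101 #3:3@105]
After op 6 [order #5] limit_sell(price=99, qty=3): fills=none; bids=[-] asks=[#5:3@99 #4:7@101 #3:3@105]
After op 7 cancel(order #3): fills=none; bids=[-] asks=[#5:3@99 #4:7@101]
After op 8 [order #100] limit_sell(price=100, qty=5): fills=none; bids=[-] asks=[#5:3@99 #100:5@100 #4:7@101]
After op 9 [order #101] limit_buy(price=105, qty=5): fills=#101x#5:3@99 #101x#100:2@100; bids=[-] asks=[#100:3@100 #4:7@101]

Answer: 3@99,2@100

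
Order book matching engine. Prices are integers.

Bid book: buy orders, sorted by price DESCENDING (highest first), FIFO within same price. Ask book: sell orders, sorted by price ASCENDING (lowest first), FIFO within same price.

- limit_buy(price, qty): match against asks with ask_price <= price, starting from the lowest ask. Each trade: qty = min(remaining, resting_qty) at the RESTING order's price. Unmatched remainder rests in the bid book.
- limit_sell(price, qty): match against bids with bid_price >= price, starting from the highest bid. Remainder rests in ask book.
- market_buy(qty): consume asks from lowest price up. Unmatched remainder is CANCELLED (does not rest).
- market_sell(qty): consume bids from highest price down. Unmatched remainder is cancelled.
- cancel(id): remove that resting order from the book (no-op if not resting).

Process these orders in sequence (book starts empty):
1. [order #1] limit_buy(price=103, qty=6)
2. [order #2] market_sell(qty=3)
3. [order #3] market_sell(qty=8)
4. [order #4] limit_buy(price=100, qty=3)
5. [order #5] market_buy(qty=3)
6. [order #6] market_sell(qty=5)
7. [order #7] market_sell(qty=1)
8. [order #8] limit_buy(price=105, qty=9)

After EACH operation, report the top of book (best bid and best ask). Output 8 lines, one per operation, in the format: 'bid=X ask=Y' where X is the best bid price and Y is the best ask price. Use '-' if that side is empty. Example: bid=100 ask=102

Answer: bid=103 ask=-
bid=103 ask=-
bid=- ask=-
bid=100 ask=-
bid=100 ask=-
bid=- ask=-
bid=- ask=-
bid=105 ask=-

Derivation:
After op 1 [order #1] limit_buy(price=103, qty=6): fills=none; bids=[#1:6@103] asks=[-]
After op 2 [order #2] market_sell(qty=3): fills=#1x#2:3@103; bids=[#1:3@103] asks=[-]
After op 3 [order #3] market_sell(qty=8): fills=#1x#3:3@103; bids=[-] asks=[-]
After op 4 [order #4] limit_buy(price=100, qty=3): fills=none; bids=[#4:3@100] asks=[-]
After op 5 [order #5] market_buy(qty=3): fills=none; bids=[#4:3@100] asks=[-]
After op 6 [order #6] market_sell(qty=5): fills=#4x#6:3@100; bids=[-] asks=[-]
After op 7 [order #7] market_sell(qty=1): fills=none; bids=[-] asks=[-]
After op 8 [order #8] limit_buy(price=105, qty=9): fills=none; bids=[#8:9@105] asks=[-]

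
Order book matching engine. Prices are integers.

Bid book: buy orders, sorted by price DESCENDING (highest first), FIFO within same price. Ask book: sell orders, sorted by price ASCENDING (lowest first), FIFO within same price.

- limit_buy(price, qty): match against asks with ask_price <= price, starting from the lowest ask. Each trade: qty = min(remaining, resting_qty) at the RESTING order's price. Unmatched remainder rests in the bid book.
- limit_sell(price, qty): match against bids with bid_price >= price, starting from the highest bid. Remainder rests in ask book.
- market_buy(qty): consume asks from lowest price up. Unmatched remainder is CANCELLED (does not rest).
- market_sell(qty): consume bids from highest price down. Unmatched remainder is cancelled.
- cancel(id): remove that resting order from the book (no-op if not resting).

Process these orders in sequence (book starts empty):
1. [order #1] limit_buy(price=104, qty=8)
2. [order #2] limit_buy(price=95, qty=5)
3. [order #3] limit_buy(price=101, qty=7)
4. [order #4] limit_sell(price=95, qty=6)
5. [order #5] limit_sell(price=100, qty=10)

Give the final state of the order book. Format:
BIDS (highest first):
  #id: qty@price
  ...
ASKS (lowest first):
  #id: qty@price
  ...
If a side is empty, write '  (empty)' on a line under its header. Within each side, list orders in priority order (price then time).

Answer: BIDS (highest first):
  #2: 5@95
ASKS (lowest first):
  #5: 1@100

Derivation:
After op 1 [order #1] limit_buy(price=104, qty=8): fills=none; bids=[#1:8@104] asks=[-]
After op 2 [order #2] limit_buy(price=95, qty=5): fills=none; bids=[#1:8@104 #2:5@95] asks=[-]
After op 3 [order #3] limit_buy(price=101, qty=7): fills=none; bids=[#1:8@104 #3:7@101 #2:5@95] asks=[-]
After op 4 [order #4] limit_sell(price=95, qty=6): fills=#1x#4:6@104; bids=[#1:2@104 #3:7@101 #2:5@95] asks=[-]
After op 5 [order #5] limit_sell(price=100, qty=10): fills=#1x#5:2@104 #3x#5:7@101; bids=[#2:5@95] asks=[#5:1@100]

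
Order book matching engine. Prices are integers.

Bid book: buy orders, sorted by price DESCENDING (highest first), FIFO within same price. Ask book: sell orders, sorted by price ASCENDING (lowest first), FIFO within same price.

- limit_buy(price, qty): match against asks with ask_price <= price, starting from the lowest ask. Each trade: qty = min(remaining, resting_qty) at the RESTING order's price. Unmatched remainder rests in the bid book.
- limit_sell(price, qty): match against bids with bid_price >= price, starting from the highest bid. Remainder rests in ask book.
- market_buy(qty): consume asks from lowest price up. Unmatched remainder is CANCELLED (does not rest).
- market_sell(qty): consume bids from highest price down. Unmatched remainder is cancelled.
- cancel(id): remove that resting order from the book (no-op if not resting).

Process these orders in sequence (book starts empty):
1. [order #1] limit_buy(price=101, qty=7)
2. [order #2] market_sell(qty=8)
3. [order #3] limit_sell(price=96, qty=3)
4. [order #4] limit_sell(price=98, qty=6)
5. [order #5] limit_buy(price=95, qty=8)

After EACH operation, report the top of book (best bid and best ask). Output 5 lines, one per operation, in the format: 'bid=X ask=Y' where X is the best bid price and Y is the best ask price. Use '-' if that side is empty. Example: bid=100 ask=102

After op 1 [order #1] limit_buy(price=101, qty=7): fills=none; bids=[#1:7@101] asks=[-]
After op 2 [order #2] market_sell(qty=8): fills=#1x#2:7@101; bids=[-] asks=[-]
After op 3 [order #3] limit_sell(price=96, qty=3): fills=none; bids=[-] asks=[#3:3@96]
After op 4 [order #4] limit_sell(price=98, qty=6): fills=none; bids=[-] asks=[#3:3@96 #4:6@98]
After op 5 [order #5] limit_buy(price=95, qty=8): fills=none; bids=[#5:8@95] asks=[#3:3@96 #4:6@98]

Answer: bid=101 ask=-
bid=- ask=-
bid=- ask=96
bid=- ask=96
bid=95 ask=96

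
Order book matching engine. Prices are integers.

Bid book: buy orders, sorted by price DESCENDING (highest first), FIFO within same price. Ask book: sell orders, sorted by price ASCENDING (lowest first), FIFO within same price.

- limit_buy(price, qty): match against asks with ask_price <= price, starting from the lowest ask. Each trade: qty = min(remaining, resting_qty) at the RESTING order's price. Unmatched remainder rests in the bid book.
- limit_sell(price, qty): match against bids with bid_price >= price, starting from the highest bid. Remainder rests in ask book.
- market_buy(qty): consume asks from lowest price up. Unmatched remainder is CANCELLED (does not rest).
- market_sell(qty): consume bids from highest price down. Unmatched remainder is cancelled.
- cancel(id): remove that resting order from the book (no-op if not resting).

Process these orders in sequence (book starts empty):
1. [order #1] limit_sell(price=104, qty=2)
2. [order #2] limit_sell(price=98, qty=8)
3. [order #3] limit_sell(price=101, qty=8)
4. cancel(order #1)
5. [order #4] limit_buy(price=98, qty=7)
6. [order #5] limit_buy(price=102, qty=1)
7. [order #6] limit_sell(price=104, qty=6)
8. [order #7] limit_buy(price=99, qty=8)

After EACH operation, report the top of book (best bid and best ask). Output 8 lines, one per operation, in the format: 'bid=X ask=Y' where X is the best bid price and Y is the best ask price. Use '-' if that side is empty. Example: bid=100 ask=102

Answer: bid=- ask=104
bid=- ask=98
bid=- ask=98
bid=- ask=98
bid=- ask=98
bid=- ask=101
bid=- ask=101
bid=99 ask=101

Derivation:
After op 1 [order #1] limit_sell(price=104, qty=2): fills=none; bids=[-] asks=[#1:2@104]
After op 2 [order #2] limit_sell(price=98, qty=8): fills=none; bids=[-] asks=[#2:8@98 #1:2@104]
After op 3 [order #3] limit_sell(price=101, qty=8): fills=none; bids=[-] asks=[#2:8@98 #3:8@101 #1:2@104]
After op 4 cancel(order #1): fills=none; bids=[-] asks=[#2:8@98 #3:8@101]
After op 5 [order #4] limit_buy(price=98, qty=7): fills=#4x#2:7@98; bids=[-] asks=[#2:1@98 #3:8@101]
After op 6 [order #5] limit_buy(price=102, qty=1): fills=#5x#2:1@98; bids=[-] asks=[#3:8@101]
After op 7 [order #6] limit_sell(price=104, qty=6): fills=none; bids=[-] asks=[#3:8@101 #6:6@104]
After op 8 [order #7] limit_buy(price=99, qty=8): fills=none; bids=[#7:8@99] asks=[#3:8@101 #6:6@104]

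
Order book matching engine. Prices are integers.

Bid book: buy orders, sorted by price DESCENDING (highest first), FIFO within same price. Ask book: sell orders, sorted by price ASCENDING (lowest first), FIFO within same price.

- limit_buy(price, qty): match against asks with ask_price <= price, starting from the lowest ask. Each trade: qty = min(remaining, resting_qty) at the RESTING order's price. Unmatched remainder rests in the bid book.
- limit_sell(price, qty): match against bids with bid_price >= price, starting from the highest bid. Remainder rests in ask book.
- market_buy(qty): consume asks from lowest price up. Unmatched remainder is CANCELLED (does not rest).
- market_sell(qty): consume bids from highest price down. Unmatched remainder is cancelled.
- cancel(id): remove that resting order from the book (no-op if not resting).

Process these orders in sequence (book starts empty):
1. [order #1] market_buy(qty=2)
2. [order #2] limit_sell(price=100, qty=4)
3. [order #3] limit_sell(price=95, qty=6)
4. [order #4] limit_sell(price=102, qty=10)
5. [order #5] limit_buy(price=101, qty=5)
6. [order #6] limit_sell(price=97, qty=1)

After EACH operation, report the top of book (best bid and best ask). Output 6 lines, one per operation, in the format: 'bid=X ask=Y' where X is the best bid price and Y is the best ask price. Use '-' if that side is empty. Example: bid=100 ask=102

Answer: bid=- ask=-
bid=- ask=100
bid=- ask=95
bid=- ask=95
bid=- ask=95
bid=- ask=95

Derivation:
After op 1 [order #1] market_buy(qty=2): fills=none; bids=[-] asks=[-]
After op 2 [order #2] limit_sell(price=100, qty=4): fills=none; bids=[-] asks=[#2:4@100]
After op 3 [order #3] limit_sell(price=95, qty=6): fills=none; bids=[-] asks=[#3:6@95 #2:4@100]
After op 4 [order #4] limit_sell(price=102, qty=10): fills=none; bids=[-] asks=[#3:6@95 #2:4@100 #4:10@102]
After op 5 [order #5] limit_buy(price=101, qty=5): fills=#5x#3:5@95; bids=[-] asks=[#3:1@95 #2:4@100 #4:10@102]
After op 6 [order #6] limit_sell(price=97, qty=1): fills=none; bids=[-] asks=[#3:1@95 #6:1@97 #2:4@100 #4:10@102]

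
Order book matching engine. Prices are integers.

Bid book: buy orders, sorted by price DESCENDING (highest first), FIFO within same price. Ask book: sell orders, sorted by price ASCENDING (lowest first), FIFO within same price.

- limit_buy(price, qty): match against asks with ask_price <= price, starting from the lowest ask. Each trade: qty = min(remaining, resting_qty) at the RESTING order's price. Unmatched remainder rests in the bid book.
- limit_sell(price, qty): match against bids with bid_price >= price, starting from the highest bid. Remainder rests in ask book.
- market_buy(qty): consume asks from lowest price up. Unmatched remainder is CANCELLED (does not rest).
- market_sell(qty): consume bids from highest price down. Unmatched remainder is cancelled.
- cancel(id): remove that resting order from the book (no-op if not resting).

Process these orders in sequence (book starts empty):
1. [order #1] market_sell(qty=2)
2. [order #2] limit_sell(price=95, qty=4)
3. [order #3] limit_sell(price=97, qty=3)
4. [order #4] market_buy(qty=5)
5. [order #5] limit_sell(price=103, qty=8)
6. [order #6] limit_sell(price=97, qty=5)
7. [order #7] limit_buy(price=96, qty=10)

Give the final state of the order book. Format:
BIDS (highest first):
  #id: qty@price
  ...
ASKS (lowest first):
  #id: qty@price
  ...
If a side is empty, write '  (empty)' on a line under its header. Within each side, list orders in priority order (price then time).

After op 1 [order #1] market_sell(qty=2): fills=none; bids=[-] asks=[-]
After op 2 [order #2] limit_sell(price=95, qty=4): fills=none; bids=[-] asks=[#2:4@95]
After op 3 [order #3] limit_sell(price=97, qty=3): fills=none; bids=[-] asks=[#2:4@95 #3:3@97]
After op 4 [order #4] market_buy(qty=5): fills=#4x#2:4@95 #4x#3:1@97; bids=[-] asks=[#3:2@97]
After op 5 [order #5] limit_sell(price=103, qty=8): fills=none; bids=[-] asks=[#3:2@97 #5:8@103]
After op 6 [order #6] limit_sell(price=97, qty=5): fills=none; bids=[-] asks=[#3:2@97 #6:5@97 #5:8@103]
After op 7 [order #7] limit_buy(price=96, qty=10): fills=none; bids=[#7:10@96] asks=[#3:2@97 #6:5@97 #5:8@103]

Answer: BIDS (highest first):
  #7: 10@96
ASKS (lowest first):
  #3: 2@97
  #6: 5@97
  #5: 8@103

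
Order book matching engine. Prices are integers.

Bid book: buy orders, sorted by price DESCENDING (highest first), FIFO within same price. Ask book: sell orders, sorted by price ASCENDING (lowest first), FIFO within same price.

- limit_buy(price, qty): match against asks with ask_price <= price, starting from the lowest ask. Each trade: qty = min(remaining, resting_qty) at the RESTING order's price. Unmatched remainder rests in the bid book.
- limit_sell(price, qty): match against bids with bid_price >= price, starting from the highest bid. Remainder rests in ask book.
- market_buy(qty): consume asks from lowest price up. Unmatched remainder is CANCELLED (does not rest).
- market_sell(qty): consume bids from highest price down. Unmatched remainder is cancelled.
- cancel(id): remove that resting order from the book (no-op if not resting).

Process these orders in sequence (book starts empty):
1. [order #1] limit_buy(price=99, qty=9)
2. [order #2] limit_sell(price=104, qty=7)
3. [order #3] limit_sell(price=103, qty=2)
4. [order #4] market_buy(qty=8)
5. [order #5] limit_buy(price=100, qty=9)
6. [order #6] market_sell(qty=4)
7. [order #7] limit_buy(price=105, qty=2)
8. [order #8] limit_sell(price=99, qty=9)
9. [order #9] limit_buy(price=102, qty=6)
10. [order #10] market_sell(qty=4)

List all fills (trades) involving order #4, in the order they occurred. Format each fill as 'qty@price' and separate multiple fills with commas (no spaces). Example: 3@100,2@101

After op 1 [order #1] limit_buy(price=99, qty=9): fills=none; bids=[#1:9@99] asks=[-]
After op 2 [order #2] limit_sell(price=104, qty=7): fills=none; bids=[#1:9@99] asks=[#2:7@104]
After op 3 [order #3] limit_sell(price=103, qty=2): fills=none; bids=[#1:9@99] asks=[#3:2@103 #2:7@104]
After op 4 [order #4] market_buy(qty=8): fills=#4x#3:2@103 #4x#2:6@104; bids=[#1:9@99] asks=[#2:1@104]
After op 5 [order #5] limit_buy(price=100, qty=9): fills=none; bids=[#5:9@100 #1:9@99] asks=[#2:1@104]
After op 6 [order #6] market_sell(qty=4): fills=#5x#6:4@100; bids=[#5:5@100 #1:9@99] asks=[#2:1@104]
After op 7 [order #7] limit_buy(price=105, qty=2): fills=#7x#2:1@104; bids=[#7:1@105 #5:5@100 #1:9@99] asks=[-]
After op 8 [order #8] limit_sell(price=99, qty=9): fills=#7x#8:1@105 #5x#8:5@100 #1x#8:3@99; bids=[#1:6@99] asks=[-]
After op 9 [order #9] limit_buy(price=102, qty=6): fills=none; bids=[#9:6@102 #1:6@99] asks=[-]
After op 10 [order #10] market_sell(qty=4): fills=#9x#10:4@102; bids=[#9:2@102 #1:6@99] asks=[-]

Answer: 2@103,6@104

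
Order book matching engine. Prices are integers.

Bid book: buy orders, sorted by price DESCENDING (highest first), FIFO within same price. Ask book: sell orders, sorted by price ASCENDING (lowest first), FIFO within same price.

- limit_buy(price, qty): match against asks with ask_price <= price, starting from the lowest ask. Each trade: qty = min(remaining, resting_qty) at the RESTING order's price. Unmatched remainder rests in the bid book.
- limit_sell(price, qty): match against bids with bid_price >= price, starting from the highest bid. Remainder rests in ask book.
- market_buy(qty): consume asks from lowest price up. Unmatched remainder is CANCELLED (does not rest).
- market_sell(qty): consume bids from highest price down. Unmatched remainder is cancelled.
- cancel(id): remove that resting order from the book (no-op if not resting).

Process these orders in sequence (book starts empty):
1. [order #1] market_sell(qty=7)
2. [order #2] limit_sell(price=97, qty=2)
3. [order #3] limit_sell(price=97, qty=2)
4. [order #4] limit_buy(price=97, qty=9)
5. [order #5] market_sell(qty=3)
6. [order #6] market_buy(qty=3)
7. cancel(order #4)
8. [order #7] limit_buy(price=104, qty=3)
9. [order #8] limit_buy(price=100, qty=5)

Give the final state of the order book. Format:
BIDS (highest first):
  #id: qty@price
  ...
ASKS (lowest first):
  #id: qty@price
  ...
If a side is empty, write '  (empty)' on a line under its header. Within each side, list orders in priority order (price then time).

After op 1 [order #1] market_sell(qty=7): fills=none; bids=[-] asks=[-]
After op 2 [order #2] limit_sell(price=97, qty=2): fills=none; bids=[-] asks=[#2:2@97]
After op 3 [order #3] limit_sell(price=97, qty=2): fills=none; bids=[-] asks=[#2:2@97 #3:2@97]
After op 4 [order #4] limit_buy(price=97, qty=9): fills=#4x#2:2@97 #4x#3:2@97; bids=[#4:5@97] asks=[-]
After op 5 [order #5] market_sell(qty=3): fills=#4x#5:3@97; bids=[#4:2@97] asks=[-]
After op 6 [order #6] market_buy(qty=3): fills=none; bids=[#4:2@97] asks=[-]
After op 7 cancel(order #4): fills=none; bids=[-] asks=[-]
After op 8 [order #7] limit_buy(price=104, qty=3): fills=none; bids=[#7:3@104] asks=[-]
After op 9 [order #8] limit_buy(price=100, qty=5): fills=none; bids=[#7:3@104 #8:5@100] asks=[-]

Answer: BIDS (highest first):
  #7: 3@104
  #8: 5@100
ASKS (lowest first):
  (empty)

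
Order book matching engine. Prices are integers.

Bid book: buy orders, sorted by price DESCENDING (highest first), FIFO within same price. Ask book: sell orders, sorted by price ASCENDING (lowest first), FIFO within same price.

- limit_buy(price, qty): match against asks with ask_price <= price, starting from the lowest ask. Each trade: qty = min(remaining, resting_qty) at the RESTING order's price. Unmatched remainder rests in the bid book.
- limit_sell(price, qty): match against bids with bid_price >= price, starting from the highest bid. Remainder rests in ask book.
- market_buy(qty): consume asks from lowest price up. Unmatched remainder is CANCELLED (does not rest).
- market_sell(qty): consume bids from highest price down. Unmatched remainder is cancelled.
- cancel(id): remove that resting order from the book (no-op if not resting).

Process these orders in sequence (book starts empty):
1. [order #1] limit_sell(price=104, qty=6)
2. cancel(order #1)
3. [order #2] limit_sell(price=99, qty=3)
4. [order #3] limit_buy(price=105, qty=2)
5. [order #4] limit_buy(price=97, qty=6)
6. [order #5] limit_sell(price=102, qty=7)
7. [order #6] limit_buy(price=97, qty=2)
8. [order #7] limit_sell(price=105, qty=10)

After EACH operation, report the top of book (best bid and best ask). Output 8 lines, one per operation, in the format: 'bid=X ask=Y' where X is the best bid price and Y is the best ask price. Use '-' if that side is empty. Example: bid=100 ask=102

After op 1 [order #1] limit_sell(price=104, qty=6): fills=none; bids=[-] asks=[#1:6@104]
After op 2 cancel(order #1): fills=none; bids=[-] asks=[-]
After op 3 [order #2] limit_sell(price=99, qty=3): fills=none; bids=[-] asks=[#2:3@99]
After op 4 [order #3] limit_buy(price=105, qty=2): fills=#3x#2:2@99; bids=[-] asks=[#2:1@99]
After op 5 [order #4] limit_buy(price=97, qty=6): fills=none; bids=[#4:6@97] asks=[#2:1@99]
After op 6 [order #5] limit_sell(price=102, qty=7): fills=none; bids=[#4:6@97] asks=[#2:1@99 #5:7@102]
After op 7 [order #6] limit_buy(price=97, qty=2): fills=none; bids=[#4:6@97 #6:2@97] asks=[#2:1@99 #5:7@102]
After op 8 [order #7] limit_sell(price=105, qty=10): fills=none; bids=[#4:6@97 #6:2@97] asks=[#2:1@99 #5:7@102 #7:10@105]

Answer: bid=- ask=104
bid=- ask=-
bid=- ask=99
bid=- ask=99
bid=97 ask=99
bid=97 ask=99
bid=97 ask=99
bid=97 ask=99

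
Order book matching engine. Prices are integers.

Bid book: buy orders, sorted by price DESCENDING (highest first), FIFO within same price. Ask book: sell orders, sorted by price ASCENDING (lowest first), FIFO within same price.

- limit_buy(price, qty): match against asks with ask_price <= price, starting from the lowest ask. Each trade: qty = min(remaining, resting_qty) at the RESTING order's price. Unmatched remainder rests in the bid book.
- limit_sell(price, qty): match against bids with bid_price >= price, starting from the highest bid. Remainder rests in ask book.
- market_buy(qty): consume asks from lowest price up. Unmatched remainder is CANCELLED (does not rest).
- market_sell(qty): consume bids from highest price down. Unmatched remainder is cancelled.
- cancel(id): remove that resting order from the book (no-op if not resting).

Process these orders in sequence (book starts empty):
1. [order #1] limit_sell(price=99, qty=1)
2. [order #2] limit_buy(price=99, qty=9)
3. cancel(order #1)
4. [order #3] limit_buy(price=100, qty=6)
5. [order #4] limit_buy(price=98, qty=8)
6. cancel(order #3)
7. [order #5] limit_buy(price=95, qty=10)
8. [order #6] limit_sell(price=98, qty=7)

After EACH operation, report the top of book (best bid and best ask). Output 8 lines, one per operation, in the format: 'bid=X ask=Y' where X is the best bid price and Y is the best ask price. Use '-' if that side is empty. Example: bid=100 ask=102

After op 1 [order #1] limit_sell(price=99, qty=1): fills=none; bids=[-] asks=[#1:1@99]
After op 2 [order #2] limit_buy(price=99, qty=9): fills=#2x#1:1@99; bids=[#2:8@99] asks=[-]
After op 3 cancel(order #1): fills=none; bids=[#2:8@99] asks=[-]
After op 4 [order #3] limit_buy(price=100, qty=6): fills=none; bids=[#3:6@100 #2:8@99] asks=[-]
After op 5 [order #4] limit_buy(price=98, qty=8): fills=none; bids=[#3:6@100 #2:8@99 #4:8@98] asks=[-]
After op 6 cancel(order #3): fills=none; bids=[#2:8@99 #4:8@98] asks=[-]
After op 7 [order #5] limit_buy(price=95, qty=10): fills=none; bids=[#2:8@99 #4:8@98 #5:10@95] asks=[-]
After op 8 [order #6] limit_sell(price=98, qty=7): fills=#2x#6:7@99; bids=[#2:1@99 #4:8@98 #5:10@95] asks=[-]

Answer: bid=- ask=99
bid=99 ask=-
bid=99 ask=-
bid=100 ask=-
bid=100 ask=-
bid=99 ask=-
bid=99 ask=-
bid=99 ask=-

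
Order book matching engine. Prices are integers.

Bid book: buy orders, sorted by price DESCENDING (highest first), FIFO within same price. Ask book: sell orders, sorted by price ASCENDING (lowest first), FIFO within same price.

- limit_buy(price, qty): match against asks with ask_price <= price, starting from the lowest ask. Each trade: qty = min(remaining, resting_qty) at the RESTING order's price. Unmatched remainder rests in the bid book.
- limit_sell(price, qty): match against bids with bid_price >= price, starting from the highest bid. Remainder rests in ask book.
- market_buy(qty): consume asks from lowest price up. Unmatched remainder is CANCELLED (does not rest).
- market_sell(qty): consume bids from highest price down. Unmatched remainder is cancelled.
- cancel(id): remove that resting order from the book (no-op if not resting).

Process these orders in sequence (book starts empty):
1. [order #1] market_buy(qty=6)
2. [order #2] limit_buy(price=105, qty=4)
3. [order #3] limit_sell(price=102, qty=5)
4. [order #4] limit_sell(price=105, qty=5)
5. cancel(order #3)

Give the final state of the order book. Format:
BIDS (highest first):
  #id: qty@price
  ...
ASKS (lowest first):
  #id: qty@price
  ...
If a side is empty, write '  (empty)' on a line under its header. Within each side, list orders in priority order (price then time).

After op 1 [order #1] market_buy(qty=6): fills=none; bids=[-] asks=[-]
After op 2 [order #2] limit_buy(price=105, qty=4): fills=none; bids=[#2:4@105] asks=[-]
After op 3 [order #3] limit_sell(price=102, qty=5): fills=#2x#3:4@105; bids=[-] asks=[#3:1@102]
After op 4 [order #4] limit_sell(price=105, qty=5): fills=none; bids=[-] asks=[#3:1@102 #4:5@105]
After op 5 cancel(order #3): fills=none; bids=[-] asks=[#4:5@105]

Answer: BIDS (highest first):
  (empty)
ASKS (lowest first):
  #4: 5@105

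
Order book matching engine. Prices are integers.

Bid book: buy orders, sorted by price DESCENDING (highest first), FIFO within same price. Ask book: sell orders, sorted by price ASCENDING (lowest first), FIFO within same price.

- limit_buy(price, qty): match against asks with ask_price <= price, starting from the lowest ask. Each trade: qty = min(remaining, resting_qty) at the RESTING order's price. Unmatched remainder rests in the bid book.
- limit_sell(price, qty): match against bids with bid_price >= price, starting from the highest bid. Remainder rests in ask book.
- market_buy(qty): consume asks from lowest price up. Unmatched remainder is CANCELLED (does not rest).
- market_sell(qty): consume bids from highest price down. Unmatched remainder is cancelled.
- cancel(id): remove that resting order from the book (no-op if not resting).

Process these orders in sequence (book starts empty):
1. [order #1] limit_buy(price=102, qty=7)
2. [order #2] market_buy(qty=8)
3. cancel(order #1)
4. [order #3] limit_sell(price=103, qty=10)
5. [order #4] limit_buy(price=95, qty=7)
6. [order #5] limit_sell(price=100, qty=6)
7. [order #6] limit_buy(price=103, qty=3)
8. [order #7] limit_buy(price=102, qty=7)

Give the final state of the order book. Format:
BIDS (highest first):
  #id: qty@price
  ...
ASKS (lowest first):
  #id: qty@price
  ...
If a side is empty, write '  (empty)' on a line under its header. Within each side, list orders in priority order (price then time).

Answer: BIDS (highest first):
  #7: 4@102
  #4: 7@95
ASKS (lowest first):
  #3: 10@103

Derivation:
After op 1 [order #1] limit_buy(price=102, qty=7): fills=none; bids=[#1:7@102] asks=[-]
After op 2 [order #2] market_buy(qty=8): fills=none; bids=[#1:7@102] asks=[-]
After op 3 cancel(order #1): fills=none; bids=[-] asks=[-]
After op 4 [order #3] limit_sell(price=103, qty=10): fills=none; bids=[-] asks=[#3:10@103]
After op 5 [order #4] limit_buy(price=95, qty=7): fills=none; bids=[#4:7@95] asks=[#3:10@103]
After op 6 [order #5] limit_sell(price=100, qty=6): fills=none; bids=[#4:7@95] asks=[#5:6@100 #3:10@103]
After op 7 [order #6] limit_buy(price=103, qty=3): fills=#6x#5:3@100; bids=[#4:7@95] asks=[#5:3@100 #3:10@103]
After op 8 [order #7] limit_buy(price=102, qty=7): fills=#7x#5:3@100; bids=[#7:4@102 #4:7@95] asks=[#3:10@103]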